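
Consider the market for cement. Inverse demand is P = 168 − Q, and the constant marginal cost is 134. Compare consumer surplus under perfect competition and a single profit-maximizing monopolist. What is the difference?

Under competition P = MC = 134, so Q = (168 − 134)/1 = 34.
CS = ½·(168 − 134)·34 = 578.
Monopoly sets MR = MC: 168 − 2Q = 134 ⇒ Q = 17, P = 168 − 17 = 151.
CS = ½·(168 − 151)·17 = 144.5.
Change in consumer surplus: 144.5 − 578 = −433.5.

CS falls by 433.5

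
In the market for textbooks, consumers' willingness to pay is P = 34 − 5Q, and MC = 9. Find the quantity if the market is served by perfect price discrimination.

Under first-degree price discrimination the firm charges each unit its demand price and produces up to where P = MC, i.e. Q = 5. Consumer surplus is zero; producer surplus equals total surplus.

Q = 5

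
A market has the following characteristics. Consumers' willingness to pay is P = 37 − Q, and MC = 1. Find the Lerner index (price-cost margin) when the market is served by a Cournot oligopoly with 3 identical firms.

Lerner index = 0.9

With 3 symmetric Cournot firms, each firm's FOC gives 37 − 4q = 1, so q = 9, Q = 3·9 = 27, and P = 10.
Lerner index = (P − MC)/P = (10 − 1)/10 = 0.9.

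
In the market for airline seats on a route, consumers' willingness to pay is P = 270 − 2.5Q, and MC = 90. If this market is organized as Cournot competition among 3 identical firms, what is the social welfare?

In a 3-firm Cournot equilibrium, symmetry and the first-order condition give q = (270 − 90)/(10) = 18. So Q = 54 and P = 135.
CS = ½·(270 − 135)·54 = 3645; PS = (135 − 90)·54 = 2430; TS = 6075.

TS = 6075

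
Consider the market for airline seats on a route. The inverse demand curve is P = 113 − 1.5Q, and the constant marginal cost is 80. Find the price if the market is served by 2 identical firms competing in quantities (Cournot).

P = 91

Cournot with 2 identical firms: the symmetric best-response condition is 113 − 4.5q = 80. Each firm produces q = 22/3, total output Q = 44/3, price P = 91.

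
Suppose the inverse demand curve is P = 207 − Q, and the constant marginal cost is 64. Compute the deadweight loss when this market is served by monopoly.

Competitive firms price at marginal cost: P = 64, giving Q = 143.
Monopoly sets MR = MC: 207 − 2Q = 64 ⇒ Q = 71.5, P = 207 − 71.5 = 135.5.
DWL is the triangle between Q = 71.5 and Q = 143: ½·(143 − 71.5)·(135.5 − 64) = 2556.125.

DWL = 2556.125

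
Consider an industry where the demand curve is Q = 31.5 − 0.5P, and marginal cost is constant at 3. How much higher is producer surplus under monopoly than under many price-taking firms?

Inverting demand: P = 63 − 2Q.
Perfect competition: P = MC = 3, so 63 − 2Q = 3 and Q = 30.
PS = (3 − 3)·30 = 0.
The monopolist equates marginal revenue to marginal cost: 63 − 4Q = 3, so Q = 15. From demand, P = 33.
PS = (33 − 3)·15 = 450.
Change in producer surplus: 450 − 0 = 450.

PS rises by 450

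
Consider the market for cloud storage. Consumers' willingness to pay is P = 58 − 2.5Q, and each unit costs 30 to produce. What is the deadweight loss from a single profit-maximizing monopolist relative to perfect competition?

DWL = 39.2

Competitive firms price at marginal cost: P = 30, giving Q = 11.2.
A monopolist chooses Q where MR = MC. MR = 58 − 5Q; setting this equal to 30 gives Q = 5.6 and P = 44.
DWL is the triangle between Q = 5.6 and Q = 11.2: ½·(11.2 − 5.6)·(44 − 30) = 39.2.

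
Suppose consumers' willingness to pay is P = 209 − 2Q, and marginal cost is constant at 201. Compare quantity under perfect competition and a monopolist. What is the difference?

Perfect competition: P = MC = 201, so 209 − 2Q = 201 and Q = 4.
A monopolist chooses Q where MR = MC. MR = 209 − 4Q; setting this equal to 201 gives Q = 2 and P = 205.
Change in quantity: 2 − 4 = −2.

Quantity falls by 2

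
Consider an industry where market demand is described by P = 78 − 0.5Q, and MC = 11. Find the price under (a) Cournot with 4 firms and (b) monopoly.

In a 4-firm Cournot equilibrium, symmetry and the first-order condition give q = (78 − 11)/(2.5) = 26.8. So Q = 107.2 and P = 24.4.
The monopolist equates marginal revenue to marginal cost: 78 − Q = 11, so Q = 67. From demand, P = 44.5.

Cournot: P = 24.4; Monopoly: P = 44.5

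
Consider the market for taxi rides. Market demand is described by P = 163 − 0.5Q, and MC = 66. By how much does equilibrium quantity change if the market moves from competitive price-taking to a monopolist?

Competitive firms price at marginal cost: P = 66, giving Q = 194.
A monopolist chooses Q where MR = MC. MR = 163 − Q; setting this equal to 66 gives Q = 97 and P = 114.5.
Change in equilibrium quantity: 97 − 194 = −97.

Q falls by 97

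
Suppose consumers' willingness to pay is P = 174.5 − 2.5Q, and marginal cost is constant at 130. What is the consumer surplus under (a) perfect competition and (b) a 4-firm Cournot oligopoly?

Competitive firms price at marginal cost: P = 130, giving Q = 17.8.
CS = ½·(174.5 − 130)·17.8 = 396.05.
Cournot with 4 identical firms: the symmetric best-response condition is 174.5 − 12.5q = 130. Each firm produces q = 3.56, total output Q = 14.24, price P = 138.9.
CS = ½·(174.5 − 138.9)·14.24 = 253.472.

Competition: CS = 396.05; Cournot: CS = 253.472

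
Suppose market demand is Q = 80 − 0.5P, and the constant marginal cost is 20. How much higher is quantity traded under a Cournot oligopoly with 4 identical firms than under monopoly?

Q rises by 21

Inverting demand: P = 160 − 2Q.
Monopoly sets MR = MC: 160 − 4Q = 20 ⇒ Q = 35, P = 160 − 2·35 = 90.
With 4 symmetric Cournot firms, each firm's FOC gives 160 − 10q = 20, so q = 14, Q = 4·14 = 56, and P = 48.
Change in quantity traded: 56 − 35 = 21.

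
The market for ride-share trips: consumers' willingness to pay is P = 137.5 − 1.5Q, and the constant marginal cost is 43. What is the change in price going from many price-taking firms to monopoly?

Under competition P = MC = 43, so Q = (137.5 − 43)/1.5 = 63.
Monopoly sets MR = MC: 137.5 − 3Q = 43 ⇒ Q = 31.5, P = 137.5 − 1.5·31.5 = 90.25.
Change in price: 90.25 − 43 = 47.25.

Price rises by 47.25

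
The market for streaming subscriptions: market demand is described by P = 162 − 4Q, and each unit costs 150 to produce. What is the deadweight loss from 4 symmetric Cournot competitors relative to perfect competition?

Perfect competition: P = MC = 150, so 162 − 4Q = 150 and Q = 3.
In a 4-firm Cournot equilibrium, symmetry and the first-order condition give q = (162 − 150)/(20) = 0.6. So Q = 2.4 and P = 152.4.
DWL is the triangle between Q = 2.4 and Q = 3: ½·(3 − 2.4)·(152.4 − 150) = 0.72.

DWL = 0.72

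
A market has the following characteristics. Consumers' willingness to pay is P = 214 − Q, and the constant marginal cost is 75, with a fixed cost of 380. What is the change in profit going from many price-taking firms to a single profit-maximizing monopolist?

Perfect competition: P = MC = 75, so 214 − Q = 75 and Q = 139.
Profit = (75 − 75)·139 − 380 = −380.
A monopolist chooses Q where MR = MC. MR = 214 − 2Q; setting this equal to 75 gives Q = 69.5 and P = 144.5.
Profit = (144.5 − 75)·69.5 − 380 = 4450.25.
Change in profit: 4450.25 − −380 = 4830.25.

Profit rises by 4830.25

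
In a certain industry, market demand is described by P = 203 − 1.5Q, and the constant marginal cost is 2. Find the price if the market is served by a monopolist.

P = 102.5

The monopolist equates marginal revenue to marginal cost: 203 − 3Q = 2, so Q = 67. From demand, P = 102.5.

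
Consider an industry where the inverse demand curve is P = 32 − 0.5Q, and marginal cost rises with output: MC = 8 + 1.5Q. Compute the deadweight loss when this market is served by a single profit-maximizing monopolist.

DWL = 5.76

Under competition P = MC: 32 − 0.5Q = 8 + 1.5Q ⇒ Q = 12, P = 26.
Monopoly sets MR = MC: 32 − Q = 8 + 1.5Q ⇒ Q = 9.6, P = 32 − 0.5·9.6 = 27.2.
CS = ½·(32 − 26)·12 = 36; PS = (26·12 − 8·12 − ½·1.5·12²) = 108; TS = 144.
CS = ½·(32 − 27.2)·9.6 = 23.04; PS = (27.2·9.6 − 8·9.6 − ½·1.5·9.6²) = 115.2; TS = 138.24.
DWL = 144 − 138.24 = 5.76.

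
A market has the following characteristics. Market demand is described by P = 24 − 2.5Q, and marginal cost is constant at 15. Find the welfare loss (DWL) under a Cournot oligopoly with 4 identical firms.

Competitive firms price at marginal cost: P = 15, giving Q = 3.6.
In a 4-firm Cournot equilibrium, symmetry and the first-order condition give q = (24 − 15)/(12.5) = 0.72. So Q = 2.88 and P = 16.8.
DWL is the triangle between Q = 2.88 and Q = 3.6: ½·(3.6 − 2.88)·(16.8 − 15) = 0.648.

DWL = 0.648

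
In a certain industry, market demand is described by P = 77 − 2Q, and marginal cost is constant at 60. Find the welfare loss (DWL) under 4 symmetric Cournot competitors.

DWL = 2.89

Under competition P = MC = 60, so Q = (77 − 60)/2 = 8.5.
With 4 symmetric Cournot firms, each firm's FOC gives 77 − 10q = 60, so q = 1.7, Q = 4·1.7 = 6.8, and P = 63.4.
DWL is the triangle between Q = 6.8 and Q = 8.5: ½·(8.5 − 6.8)·(63.4 − 60) = 2.89.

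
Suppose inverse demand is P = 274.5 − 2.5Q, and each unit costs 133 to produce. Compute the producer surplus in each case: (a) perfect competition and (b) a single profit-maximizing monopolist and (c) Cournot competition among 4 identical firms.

Competition: PS = 0; Monopoly: PS = 2002.225; Cournot: PS = 1281.424

Competitive firms price at marginal cost: P = 133, giving Q = 56.6.
PS = (133 − 133)·56.6 = 0.
Monopoly sets MR = MC: 274.5 − 5Q = 133 ⇒ Q = 28.3, P = 274.5 − 2.5·28.3 = 203.75.
PS = (203.75 − 133)·28.3 = 2002.225.
In a 4-firm Cournot equilibrium, symmetry and the first-order condition give q = (274.5 − 133)/(12.5) = 11.32. So Q = 45.28 and P = 161.3.
PS = (161.3 − 133)·45.28 = 1281.424.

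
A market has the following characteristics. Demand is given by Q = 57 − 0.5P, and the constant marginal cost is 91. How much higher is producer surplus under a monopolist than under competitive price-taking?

Inverting demand: P = 114 − 2Q.
Under competition P = MC = 91, so Q = (114 − 91)/2 = 11.5.
PS = (91 − 91)·11.5 = 0.
A monopolist chooses Q where MR = MC. MR = 114 − 4Q; setting this equal to 91 gives Q = 5.75 and P = 102.5.
PS = (102.5 − 91)·5.75 = 66.125.
Change in producer surplus: 66.125 − 0 = 66.125.

PS rises by 66.125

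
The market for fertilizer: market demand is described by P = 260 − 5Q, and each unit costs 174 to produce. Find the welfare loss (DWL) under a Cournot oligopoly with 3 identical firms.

DWL = 46.225

Under competition P = MC = 174, so Q = (260 − 174)/5 = 17.2.
Cournot with 3 identical firms: the symmetric best-response condition is 260 − 20q = 174. Each firm produces q = 4.3, total output Q = 12.9, price P = 195.5.
DWL is the triangle between Q = 12.9 and Q = 17.2: ½·(17.2 − 12.9)·(195.5 − 174) = 46.225.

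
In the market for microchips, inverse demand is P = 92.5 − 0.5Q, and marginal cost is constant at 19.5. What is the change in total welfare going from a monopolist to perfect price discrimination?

A monopolist chooses Q where MR = MC. MR = 92.5 − Q; setting this equal to 19.5 gives Q = 73 and P = 56.
CS = ½·(92.5 − 56)·73 = 1332.25; PS = (56 − 19.5)·73 = 2664.5; TS = 3996.75.
A perfectly discriminating monopolist sells every unit with P(Q) ≥ MC(Q), so output equals the competitive quantity Q = 146. Each buyer pays their reservation price, so CS = 0 and the firm captures all surplus.
TS = 5329 (equal to competitive TS).
Change in total welfare: 5329 − 3996.75 = 1332.25.

TS rises by 1332.25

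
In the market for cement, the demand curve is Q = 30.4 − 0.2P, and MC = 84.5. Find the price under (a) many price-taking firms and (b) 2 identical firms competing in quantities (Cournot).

Inverting demand: P = 152 − 5Q.
Under competition P = MC = 84.5, so Q = (152 − 84.5)/5 = 13.5.
In a 2-firm Cournot equilibrium, symmetry and the first-order condition give q = (152 − 84.5)/(15) = 4.5. So Q = 9 and P = 107.

Competition: P = 84.5; Cournot: P = 107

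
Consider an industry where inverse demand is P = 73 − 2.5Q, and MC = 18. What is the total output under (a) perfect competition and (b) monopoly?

Perfect competition: P = MC = 18, so 73 − 2.5Q = 18 and Q = 22.
The monopolist equates marginal revenue to marginal cost: 73 − 5Q = 18, so Q = 11. From demand, P = 45.5.

Competition: Q = 22; Monopoly: Q = 11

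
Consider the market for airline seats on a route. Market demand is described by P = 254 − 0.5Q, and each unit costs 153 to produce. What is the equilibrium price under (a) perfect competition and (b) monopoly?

Competition: P = 153; Monopoly: P = 203.5

Perfect competition: P = MC = 153, so 254 − 0.5Q = 153 and Q = 202.
The monopolist equates marginal revenue to marginal cost: 254 − Q = 153, so Q = 101. From demand, P = 203.5.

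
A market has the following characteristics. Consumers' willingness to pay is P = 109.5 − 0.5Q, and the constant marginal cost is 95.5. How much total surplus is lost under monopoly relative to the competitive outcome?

DWL = 49

Under competition P = MC = 95.5, so Q = (109.5 − 95.5)/0.5 = 28.
The monopolist equates marginal revenue to marginal cost: 109.5 − Q = 95.5, so Q = 14. From demand, P = 102.5.
DWL is the triangle between Q = 14 and Q = 28: ½·(28 − 14)·(102.5 − 95.5) = 49.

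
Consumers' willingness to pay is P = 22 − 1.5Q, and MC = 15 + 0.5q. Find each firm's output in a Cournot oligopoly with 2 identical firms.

With 2 symmetric Cournot firms, each firm's FOC gives 22 − 4.5q = 15 + 0.5q, so q = 1.4, Q = 2·1.4 = 2.8, and P = 17.8.

q_i = 1.4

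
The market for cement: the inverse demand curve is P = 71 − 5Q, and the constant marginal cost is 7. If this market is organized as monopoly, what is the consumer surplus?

The monopolist equates marginal revenue to marginal cost: 71 − 10Q = 7, so Q = 6.4. From demand, P = 39.
CS = ½·(71 − 39)·6.4 = 102.4.

CS = 102.4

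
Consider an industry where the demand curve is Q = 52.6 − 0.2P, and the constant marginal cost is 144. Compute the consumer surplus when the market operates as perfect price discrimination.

Inverting demand: P = 263 − 5Q.
Under first-degree price discrimination the firm charges each unit its demand price and produces up to where P = MC, i.e. Q = 23.8. Consumer surplus is zero; producer surplus equals total surplus.
CS = 0.

CS = 0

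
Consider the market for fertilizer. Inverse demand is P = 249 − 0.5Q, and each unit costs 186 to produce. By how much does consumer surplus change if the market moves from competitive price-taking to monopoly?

CS falls by 2976.75

Competitive firms price at marginal cost: P = 186, giving Q = 126.
CS = ½·(249 − 186)·126 = 3969.
The monopolist equates marginal revenue to marginal cost: 249 − Q = 186, so Q = 63. From demand, P = 217.5.
CS = ½·(249 − 217.5)·63 = 992.25.
Change in consumer surplus: 992.25 − 3969 = −2976.75.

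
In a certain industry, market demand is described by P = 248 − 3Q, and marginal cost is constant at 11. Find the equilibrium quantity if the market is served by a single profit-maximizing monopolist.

Q = 39.5

A monopolist chooses Q where MR = MC. MR = 248 − 6Q; setting this equal to 11 gives Q = 39.5 and P = 129.5.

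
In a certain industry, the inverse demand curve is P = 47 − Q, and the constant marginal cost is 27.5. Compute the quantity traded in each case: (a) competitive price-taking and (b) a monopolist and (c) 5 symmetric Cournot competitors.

Competition: Q = 19.5; Monopoly: Q = 9.75; Cournot: Q = 16.25

Perfect competition: P = MC = 27.5, so 47 − Q = 27.5 and Q = 19.5.
The monopolist equates marginal revenue to marginal cost: 47 − 2Q = 27.5, so Q = 9.75. From demand, P = 37.25.
In a 5-firm Cournot equilibrium, symmetry and the first-order condition give q = (47 − 27.5)/(6) = 3.25. So Q = 16.25 and P = 30.75.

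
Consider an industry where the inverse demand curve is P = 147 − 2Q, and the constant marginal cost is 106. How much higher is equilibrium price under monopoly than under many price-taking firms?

Under competition P = MC = 106, so Q = (147 − 106)/2 = 20.5.
The monopolist equates marginal revenue to marginal cost: 147 − 4Q = 106, so Q = 10.25. From demand, P = 126.5.
Change in equilibrium price: 126.5 − 106 = 20.5.

Equilibrium price rises by 20.5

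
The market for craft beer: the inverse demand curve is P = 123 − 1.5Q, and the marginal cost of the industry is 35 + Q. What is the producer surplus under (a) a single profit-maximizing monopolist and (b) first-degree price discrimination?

A monopolist chooses Q where MR = MC. MR = 123 − 3Q; setting this equal to 35 + Q gives Q = 22 and P = 90.
PS = P·Q − VC(Q) = 90·22 − (35·22 + ½·1·22²) = 968.
A perfectly discriminating monopolist sells every unit with P(Q) ≥ MC(Q), so output equals the competitive quantity Q = 35.2. Each buyer pays their reservation price, so CS = 0 and the firm captures all surplus.
PS = ½·(123 − 35)·35.2 = 1548.8.

Monopoly: PS = 968; Perfect PD: PS = 1548.8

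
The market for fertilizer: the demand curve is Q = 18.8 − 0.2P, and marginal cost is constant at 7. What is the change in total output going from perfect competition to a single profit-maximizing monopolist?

Inverting demand: P = 94 − 5Q.
Competitive firms price at marginal cost: P = 7, giving Q = 17.4.
A monopolist chooses Q where MR = MC. MR = 94 − 10Q; setting this equal to 7 gives Q = 8.7 and P = 50.5.
Change in total output: 8.7 − 17.4 = −8.7.

Total output falls by 8.7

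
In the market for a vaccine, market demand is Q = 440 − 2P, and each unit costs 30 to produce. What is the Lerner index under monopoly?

Inverting demand: P = 220 − 0.5Q.
Monopoly sets MR = MC: 220 − Q = 30 ⇒ Q = 190, P = 220 − 0.5·190 = 125.
Lerner index = (P − MC)/P = (125 − 30)/125 = 0.76.

Lerner index = 0.76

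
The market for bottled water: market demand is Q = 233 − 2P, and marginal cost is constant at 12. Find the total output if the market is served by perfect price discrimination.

Q = 209

Inverting demand: P = 116.5 − 0.5Q.
Under first-degree price discrimination the firm charges each unit its demand price and produces up to where P = MC, i.e. Q = 209. Consumer surplus is zero; producer surplus equals total surplus.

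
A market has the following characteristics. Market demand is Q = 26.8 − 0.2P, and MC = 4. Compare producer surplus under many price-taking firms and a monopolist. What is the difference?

Producer surplus rises by 845

Inverting demand: P = 134 − 5Q.
Perfect competition: P = MC = 4, so 134 − 5Q = 4 and Q = 26.
PS = (4 − 4)·26 = 0.
A monopolist chooses Q where MR = MC. MR = 134 − 10Q; setting this equal to 4 gives Q = 13 and P = 69.
PS = (69 − 4)·13 = 845.
Change in producer surplus: 845 − 0 = 845.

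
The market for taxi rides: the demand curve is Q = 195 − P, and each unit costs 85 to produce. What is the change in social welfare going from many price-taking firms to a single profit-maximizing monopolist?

Inverting demand: P = 195 − Q.
Under competition P = MC = 85, so Q = (195 − 85)/1 = 110.
CS = ½·(195 − 85)·110 = 6050; PS = (85 − 85)·110 = 0; TS = 6050.
Monopoly sets MR = MC: 195 − 2Q = 85 ⇒ Q = 55, P = 195 − 55 = 140.
CS = ½·(195 − 140)·55 = 1512.5; PS = (140 − 85)·55 = 3025; TS = 4537.5.
Change in social welfare: 4537.5 − 6050 = −1512.5.

TS falls by 1512.5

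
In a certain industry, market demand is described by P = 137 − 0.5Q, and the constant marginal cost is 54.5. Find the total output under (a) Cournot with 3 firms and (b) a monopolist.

Cournot: Q = 123.75; Monopoly: Q = 82.5

With 3 symmetric Cournot firms, each firm's FOC gives 137 − 2q = 54.5, so q = 41.25, Q = 3·41.25 = 123.75, and P = 75.125.
Monopoly sets MR = MC: 137 − Q = 54.5 ⇒ Q = 82.5, P = 137 − 0.5·82.5 = 95.75.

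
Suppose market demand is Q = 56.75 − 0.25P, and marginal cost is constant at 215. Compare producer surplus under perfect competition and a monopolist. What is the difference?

Inverting demand: P = 227 − 4Q.
Competitive firms price at marginal cost: P = 215, giving Q = 3.
PS = (215 − 215)·3 = 0.
The monopolist equates marginal revenue to marginal cost: 227 − 8Q = 215, so Q = 1.5. From demand, P = 221.
PS = (221 − 215)·1.5 = 9.
Change in producer surplus: 9 − 0 = 9.

PS rises by 9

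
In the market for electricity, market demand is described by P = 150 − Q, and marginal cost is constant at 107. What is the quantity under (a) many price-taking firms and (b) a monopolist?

Perfect competition: P = MC = 107, so 150 − Q = 107 and Q = 43.
The monopolist equates marginal revenue to marginal cost: 150 − 2Q = 107, so Q = 21.5. From demand, P = 128.5.

Competition: Q = 43; Monopoly: Q = 21.5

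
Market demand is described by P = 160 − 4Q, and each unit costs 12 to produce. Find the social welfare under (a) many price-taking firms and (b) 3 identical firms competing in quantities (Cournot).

Competition: TS = 2738; Cournot: TS = 2566.875

Perfect competition: P = MC = 12, so 160 − 4Q = 12 and Q = 37.
CS = ½·(160 − 12)·37 = 2738; PS = (12 − 12)·37 = 0; TS = 2738.
With 3 symmetric Cournot firms, each firm's FOC gives 160 − 16q = 12, so q = 9.25, Q = 3·9.25 = 27.75, and P = 49.
CS = ½·(160 − 49)·27.75 = 1540.125; PS = (49 − 12)·27.75 = 1026.75; TS = 2566.875.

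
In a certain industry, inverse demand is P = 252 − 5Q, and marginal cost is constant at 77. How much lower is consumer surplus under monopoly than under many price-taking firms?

CS falls by 2296.875

Under competition P = MC = 77, so Q = (252 − 77)/5 = 35.
CS = ½·(252 − 77)·35 = 3062.5.
The monopolist equates marginal revenue to marginal cost: 252 − 10Q = 77, so Q = 17.5. From demand, P = 164.5.
CS = ½·(252 − 164.5)·17.5 = 765.625.
Change in consumer surplus: 765.625 − 3062.5 = −2296.875.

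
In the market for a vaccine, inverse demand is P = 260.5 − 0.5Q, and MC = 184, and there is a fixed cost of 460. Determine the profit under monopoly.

Profit = 2466.125

A monopolist chooses Q where MR = MC. MR = 260.5 − Q; setting this equal to 184 gives Q = 76.5 and P = 222.25.
Profit = (222.25 − 184)·76.5 − 460 = 2466.125.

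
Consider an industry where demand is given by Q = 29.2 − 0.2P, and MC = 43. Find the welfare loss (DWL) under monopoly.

DWL = 265.225

Inverting demand: P = 146 − 5Q.
Competitive firms price at marginal cost: P = 43, giving Q = 20.6.
The monopolist equates marginal revenue to marginal cost: 146 − 10Q = 43, so Q = 10.3. From demand, P = 94.5.
DWL is the triangle between Q = 10.3 and Q = 20.6: ½·(20.6 − 10.3)·(94.5 − 43) = 265.225.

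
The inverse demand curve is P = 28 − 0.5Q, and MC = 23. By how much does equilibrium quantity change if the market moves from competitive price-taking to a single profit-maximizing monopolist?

Q falls by 5

Perfect competition: P = MC = 23, so 28 − 0.5Q = 23 and Q = 10.
A monopolist chooses Q where MR = MC. MR = 28 − Q; setting this equal to 23 gives Q = 5 and P = 25.5.
Change in equilibrium quantity: 5 − 10 = −5.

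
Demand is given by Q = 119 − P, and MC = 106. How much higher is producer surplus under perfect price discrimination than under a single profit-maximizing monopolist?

Producer surplus rises by 42.25

Inverting demand: P = 119 − Q.
Monopoly sets MR = MC: 119 − 2Q = 106 ⇒ Q = 6.5, P = 119 − 6.5 = 112.5.
PS = (112.5 − 106)·6.5 = 42.25.
Under first-degree price discrimination the firm charges each unit its demand price and produces up to where P = MC, i.e. Q = 13. Consumer surplus is zero; producer surplus equals total surplus.
PS = ½·(119 − 106)·13 = 84.5.
Change in producer surplus: 84.5 − 42.25 = 42.25.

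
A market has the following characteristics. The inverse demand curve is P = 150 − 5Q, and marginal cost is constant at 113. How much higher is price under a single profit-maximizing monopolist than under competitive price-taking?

P rises by 18.5

Under competition P = MC = 113, so Q = (150 − 113)/5 = 7.4.
A monopolist chooses Q where MR = MC. MR = 150 − 10Q; setting this equal to 113 gives Q = 3.7 and P = 131.5.
Change in price: 131.5 − 113 = 18.5.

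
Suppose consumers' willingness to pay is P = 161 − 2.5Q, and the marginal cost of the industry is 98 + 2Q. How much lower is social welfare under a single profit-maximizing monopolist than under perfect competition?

Social welfare falls by 56.25

Under competition P = MC: 161 − 2.5Q = 98 + 2Q ⇒ Q = 14, P = 126.
CS = ½·(161 − 126)·14 = 245; PS = (126·14 − 98·14 − ½·2·14²) = 196; TS = 441.
The monopolist equates marginal revenue to marginal cost: 161 − 5Q = 98 + 2Q, so Q = 9. From demand, P = 138.5.
CS = ½·(161 − 138.5)·9 = 101.25; PS = (138.5·9 − 98·9 − ½·2·9²) = 283.5; TS = 384.75.
Change in social welfare: 384.75 − 441 = −56.25.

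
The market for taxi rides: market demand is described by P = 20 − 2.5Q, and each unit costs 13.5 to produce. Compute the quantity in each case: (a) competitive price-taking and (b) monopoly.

Perfect competition: P = MC = 13.5, so 20 − 2.5Q = 13.5 and Q = 2.6.
The monopolist equates marginal revenue to marginal cost: 20 − 5Q = 13.5, so Q = 1.3. From demand, P = 16.75.

Competition: Q = 2.6; Monopoly: Q = 1.3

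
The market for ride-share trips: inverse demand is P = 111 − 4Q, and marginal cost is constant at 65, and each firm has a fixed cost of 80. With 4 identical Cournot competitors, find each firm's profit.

In a 4-firm Cournot equilibrium, symmetry and the first-order condition give q = (111 − 65)/(20) = 2.3. So Q = 9.2 and P = 74.2.
Each firm's profit = (74.2 − 65)·2.3 − 80 = −58.84.

π_i = −58.84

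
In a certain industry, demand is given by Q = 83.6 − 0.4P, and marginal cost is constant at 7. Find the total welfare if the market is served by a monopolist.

TS = 6120.6

Inverting demand: P = 209 − 2.5Q.
Monopoly sets MR = MC: 209 − 5Q = 7 ⇒ Q = 40.4, P = 209 − 2.5·40.4 = 108.
CS = ½·(209 − 108)·40.4 = 2040.2; PS = (108 − 7)·40.4 = 4080.4; TS = 6120.6.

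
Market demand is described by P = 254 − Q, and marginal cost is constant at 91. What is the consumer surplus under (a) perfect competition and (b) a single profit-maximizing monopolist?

Competition: CS = 13284.5; Monopoly: CS = 3321.125

Competitive firms price at marginal cost: P = 91, giving Q = 163.
CS = ½·(254 − 91)·163 = 13284.5.
The monopolist equates marginal revenue to marginal cost: 254 − 2Q = 91, so Q = 81.5. From demand, P = 172.5.
CS = ½·(254 − 172.5)·81.5 = 3321.125.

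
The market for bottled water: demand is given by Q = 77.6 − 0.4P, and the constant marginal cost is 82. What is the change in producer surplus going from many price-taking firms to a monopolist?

Producer surplus rises by 1254.4

Inverting demand: P = 194 − 2.5Q.
Under competition P = MC = 82, so Q = (194 − 82)/2.5 = 44.8.
PS = (82 − 82)·44.8 = 0.
Monopoly sets MR = MC: 194 − 5Q = 82 ⇒ Q = 22.4, P = 194 − 2.5·22.4 = 138.
PS = (138 − 82)·22.4 = 1254.4.
Change in producer surplus: 1254.4 − 0 = 1254.4.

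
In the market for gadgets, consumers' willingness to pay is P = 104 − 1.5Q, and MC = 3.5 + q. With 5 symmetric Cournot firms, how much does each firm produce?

q_i = 10.05

With 5 symmetric Cournot firms, each firm's FOC gives 104 − 9q = 3.5 + q, so q = 10.05, Q = 5·10.05 = 50.25, and P = 28.625.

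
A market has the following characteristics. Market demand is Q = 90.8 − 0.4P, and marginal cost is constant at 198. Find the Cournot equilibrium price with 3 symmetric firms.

Inverting demand: P = 227 − 2.5Q.
In a 3-firm Cournot equilibrium, symmetry and the first-order condition give q = (227 − 198)/(10) = 2.9. So Q = 8.7 and P = 205.25.

P = 205.25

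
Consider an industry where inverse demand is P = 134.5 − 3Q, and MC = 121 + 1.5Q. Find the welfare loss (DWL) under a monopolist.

DWL = 3.24

Under competition P = MC: 134.5 − 3Q = 121 + 1.5Q ⇒ Q = 3, P = 125.5.
The monopolist equates marginal revenue to marginal cost: 134.5 − 6Q = 121 + 1.5Q, so Q = 1.8. From demand, P = 129.1.
CS = ½·(134.5 − 125.5)·3 = 13.5; PS = (125.5·3 − 121·3 − ½·1.5·3²) = 6.75; TS = 20.25.
CS = ½·(134.5 − 129.1)·1.8 = 4.86; PS = (129.1·1.8 − 121·1.8 − ½·1.5·1.8²) = 12.15; TS = 17.01.
DWL = 20.25 − 17.01 = 3.24.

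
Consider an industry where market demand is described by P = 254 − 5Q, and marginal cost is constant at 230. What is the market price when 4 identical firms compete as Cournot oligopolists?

With 4 symmetric Cournot firms, each firm's FOC gives 254 − 25q = 230, so q = 0.96, Q = 4·0.96 = 3.84, and P = 234.8.

P = 234.8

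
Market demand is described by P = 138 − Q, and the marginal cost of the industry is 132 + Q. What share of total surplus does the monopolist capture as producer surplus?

PS/TS = 0.75

Monopoly sets MR = MC: 138 − 2Q = 132 + Q ⇒ Q = 2, P = 138 − 2 = 136.
CS = ½·(138 − 136)·2 = 2.
PS = P·Q − VC(Q) = 136·2 − (132·2 + ½·1·2²) = 6.
Share captured = PS/TS = 6/8 = 0.75.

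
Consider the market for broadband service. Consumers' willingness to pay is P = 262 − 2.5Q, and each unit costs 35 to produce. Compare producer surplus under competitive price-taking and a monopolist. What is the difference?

Perfect competition: P = MC = 35, so 262 − 2.5Q = 35 and Q = 90.8.
PS = (35 − 35)·90.8 = 0.
Monopoly sets MR = MC: 262 − 5Q = 35 ⇒ Q = 45.4, P = 262 − 2.5·45.4 = 148.5.
PS = (148.5 − 35)·45.4 = 5152.9.
Change in producer surplus: 5152.9 − 0 = 5152.9.

Producer surplus rises by 5152.9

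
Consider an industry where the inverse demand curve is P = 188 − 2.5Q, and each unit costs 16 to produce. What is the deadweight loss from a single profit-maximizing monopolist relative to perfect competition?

DWL = 1479.2

Perfect competition: P = MC = 16, so 188 − 2.5Q = 16 and Q = 68.8.
A monopolist chooses Q where MR = MC. MR = 188 − 5Q; setting this equal to 16 gives Q = 34.4 and P = 102.
DWL is the triangle between Q = 34.4 and Q = 68.8: ½·(68.8 − 34.4)·(102 − 16) = 1479.2.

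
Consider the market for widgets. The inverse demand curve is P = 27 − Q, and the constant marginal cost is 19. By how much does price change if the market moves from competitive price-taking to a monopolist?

Under competition P = MC = 19, so Q = (27 − 19)/1 = 8.
Monopoly sets MR = MC: 27 − 2Q = 19 ⇒ Q = 4, P = 27 − 4 = 23.
Change in price: 23 − 19 = 4.

P rises by 4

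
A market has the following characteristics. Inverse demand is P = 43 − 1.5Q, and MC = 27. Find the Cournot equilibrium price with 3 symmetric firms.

P = 31

In a 3-firm Cournot equilibrium, symmetry and the first-order condition give q = (43 − 27)/(6) = 8/3. So Q = 8 and P = 31.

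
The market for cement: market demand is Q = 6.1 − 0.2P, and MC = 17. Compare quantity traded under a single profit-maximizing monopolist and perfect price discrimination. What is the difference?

Inverting demand: P = 30.5 − 5Q.
The monopolist equates marginal revenue to marginal cost: 30.5 − 10Q = 17, so Q = 1.35. From demand, P = 23.75.
A perfectly discriminating monopolist sells every unit with P(Q) ≥ MC(Q), so output equals the competitive quantity Q = 2.7. Each buyer pays their reservation price, so CS = 0 and the firm captures all surplus.
Change in quantity traded: 2.7 − 1.35 = 1.35.

Q rises by 1.35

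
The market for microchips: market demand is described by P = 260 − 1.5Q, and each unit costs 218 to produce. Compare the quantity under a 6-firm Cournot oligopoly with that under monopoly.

With 6 symmetric Cournot firms, each firm's FOC gives 260 − 10.5q = 218, so q = 4, Q = 6·4 = 24, and P = 224.
A monopolist chooses Q where MR = MC. MR = 260 − 3Q; setting this equal to 218 gives Q = 14 and P = 239.

Cournot: Q = 24; Monopoly: Q = 14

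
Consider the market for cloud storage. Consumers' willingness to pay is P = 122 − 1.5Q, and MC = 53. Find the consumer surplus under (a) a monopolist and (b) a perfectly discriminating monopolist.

Monopoly: CS = 396.75; Perfect PD: CS = 0

A monopolist chooses Q where MR = MC. MR = 122 − 3Q; setting this equal to 53 gives Q = 23 and P = 87.5.
CS = ½·(122 − 87.5)·23 = 396.75.
With perfect price discrimination, output is the efficient level Q = 46 (where demand meets MC), but every buyer pays their willingness to pay: CS = 0 and PS = total surplus.
CS = 0.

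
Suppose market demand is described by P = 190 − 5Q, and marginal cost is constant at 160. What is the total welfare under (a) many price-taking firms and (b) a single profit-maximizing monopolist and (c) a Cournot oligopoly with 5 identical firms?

Competition: TS = 90; Monopoly: TS = 67.5; Cournot: TS = 87.5

Under competition P = MC = 160, so Q = (190 − 160)/5 = 6.
CS = ½·(190 − 160)·6 = 90; PS = (160 − 160)·6 = 0; TS = 90.
A monopolist chooses Q where MR = MC. MR = 190 − 10Q; setting this equal to 160 gives Q = 3 and P = 175.
CS = ½·(190 − 175)·3 = 22.5; PS = (175 − 160)·3 = 45; TS = 67.5.
With 5 symmetric Cournot firms, each firm's FOC gives 190 − 30q = 160, so q = 1, Q = 5·1 = 5, and P = 165.
CS = ½·(190 − 165)·5 = 62.5; PS = (165 − 160)·5 = 25; TS = 87.5.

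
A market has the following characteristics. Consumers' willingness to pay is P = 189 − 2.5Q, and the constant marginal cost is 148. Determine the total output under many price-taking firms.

Under competition P = MC = 148, so Q = (189 − 148)/2.5 = 16.4.

Q = 16.4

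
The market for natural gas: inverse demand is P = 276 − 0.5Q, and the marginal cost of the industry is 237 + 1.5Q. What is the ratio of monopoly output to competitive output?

Q_m/Q_c = 0.8

A monopolist chooses Q where MR = MC. MR = 276 − Q; setting this equal to 237 + 1.5Q gives Q = 15.6 and P = 268.2.
Competitive equilibrium sets price equal to marginal cost: 276 − 0.5Q = 237 + 1.5Q, so Q = 19.5 and P = 266.25.
Ratio Q_m/Q_c = 15.6/19.5 = 0.8.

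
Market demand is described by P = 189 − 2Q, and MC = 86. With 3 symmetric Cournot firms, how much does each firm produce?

q_i = 12.875

With 3 symmetric Cournot firms, each firm's FOC gives 189 − 8q = 86, so q = 12.875, Q = 3·12.875 = 38.625, and P = 111.75.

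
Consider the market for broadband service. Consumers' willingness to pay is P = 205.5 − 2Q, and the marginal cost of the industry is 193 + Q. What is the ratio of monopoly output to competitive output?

Monopoly sets MR = MC: 205.5 − 4Q = 193 + Q ⇒ Q = 2.5, P = 205.5 − 2·2.5 = 200.5.
Competitive equilibrium sets price equal to marginal cost: 205.5 − 2Q = 193 + Q, so Q = 25/6 and P = 1183/6.
Ratio Q_m/Q_c = 2.5/(25/6) = 0.6.

Q_m/Q_c = 0.6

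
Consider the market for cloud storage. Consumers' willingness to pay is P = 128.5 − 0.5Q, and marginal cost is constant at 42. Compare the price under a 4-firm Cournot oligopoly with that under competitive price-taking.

With 4 symmetric Cournot firms, each firm's FOC gives 128.5 − 2.5q = 42, so q = 34.6, Q = 4·34.6 = 138.4, and P = 59.3.
Perfect competition: P = MC = 42, so 128.5 − 0.5Q = 42 and Q = 173.

Cournot: P = 59.3; Competition: P = 42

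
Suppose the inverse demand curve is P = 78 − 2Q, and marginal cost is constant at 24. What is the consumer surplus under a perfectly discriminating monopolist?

A perfectly discriminating monopolist sells every unit with P(Q) ≥ MC(Q), so output equals the competitive quantity Q = 27. Each buyer pays their reservation price, so CS = 0 and the firm captures all surplus.
CS = 0.

CS = 0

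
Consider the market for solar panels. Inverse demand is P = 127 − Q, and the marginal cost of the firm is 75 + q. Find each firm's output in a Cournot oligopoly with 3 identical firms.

q_i = 10.4

With 3 symmetric Cournot firms, each firm's FOC gives 127 − 4q = 75 + q, so q = 10.4, Q = 3·10.4 = 31.2, and P = 95.8.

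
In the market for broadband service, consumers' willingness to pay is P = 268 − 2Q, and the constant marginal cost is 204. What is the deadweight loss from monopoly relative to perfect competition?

DWL = 256

Under competition P = MC = 204, so Q = (268 − 204)/2 = 32.
Monopoly sets MR = MC: 268 − 4Q = 204 ⇒ Q = 16, P = 268 − 2·16 = 236.
DWL is the triangle between Q = 16 and Q = 32: ½·(32 − 16)·(236 − 204) = 256.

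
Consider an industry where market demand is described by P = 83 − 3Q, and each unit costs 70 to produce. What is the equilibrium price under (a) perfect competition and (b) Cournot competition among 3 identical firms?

Perfect competition: P = MC = 70, so 83 − 3Q = 70 and Q = 13/3.
In a 3-firm Cournot equilibrium, symmetry and the first-order condition give q = (83 − 70)/(12) = 13/12. So Q = 3.25 and P = 73.25.

Competition: P = 70; Cournot: P = 73.25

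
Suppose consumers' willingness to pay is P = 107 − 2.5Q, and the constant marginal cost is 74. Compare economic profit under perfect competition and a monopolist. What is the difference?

Under competition P = MC = 74, so Q = (107 − 74)/2.5 = 13.2.
Profit = (74 − 74)·13.2 = 0.
Monopoly sets MR = MC: 107 − 5Q = 74 ⇒ Q = 6.6, P = 107 − 2.5·6.6 = 90.5.
Profit = (90.5 − 74)·6.6 = 108.9.
Change in economic profit: 108.9 − 0 = 108.9.

π rises by 108.9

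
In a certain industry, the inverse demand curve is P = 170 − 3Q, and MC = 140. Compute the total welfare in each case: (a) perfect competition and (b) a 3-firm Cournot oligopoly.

Competition: TS = 150; Cournot: TS = 140.625

Competitive firms price at marginal cost: P = 140, giving Q = 10.
CS = ½·(170 − 140)·10 = 150; PS = (140 − 140)·10 = 0; TS = 150.
Cournot with 3 identical firms: the symmetric best-response condition is 170 − 12q = 140. Each firm produces q = 2.5, total output Q = 7.5, price P = 147.5.
CS = ½·(170 − 147.5)·7.5 = 84.375; PS = (147.5 − 140)·7.5 = 56.25; TS = 140.625.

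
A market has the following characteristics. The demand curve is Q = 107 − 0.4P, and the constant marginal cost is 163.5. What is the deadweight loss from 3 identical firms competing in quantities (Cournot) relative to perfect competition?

Inverting demand: P = 267.5 − 2.5Q.
Competitive firms price at marginal cost: P = 163.5, giving Q = 41.6.
With 3 symmetric Cournot firms, each firm's FOC gives 267.5 − 10q = 163.5, so q = 10.4, Q = 3·10.4 = 31.2, and P = 189.5.
DWL is the triangle between Q = 31.2 and Q = 41.6: ½·(41.6 − 31.2)·(189.5 − 163.5) = 135.2.

DWL = 135.2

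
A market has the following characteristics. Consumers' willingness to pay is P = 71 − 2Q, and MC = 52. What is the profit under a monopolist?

Profit = 45.125

The monopolist equates marginal revenue to marginal cost: 71 − 4Q = 52, so Q = 4.75. From demand, P = 61.5.
Profit = (61.5 − 52)·4.75 = 45.125.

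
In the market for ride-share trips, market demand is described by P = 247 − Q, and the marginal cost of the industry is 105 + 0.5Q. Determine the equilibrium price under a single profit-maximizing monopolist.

P = 190.2

A monopolist chooses Q where MR = MC. MR = 247 − 2Q; setting this equal to 105 + 0.5Q gives Q = 56.8 and P = 190.2.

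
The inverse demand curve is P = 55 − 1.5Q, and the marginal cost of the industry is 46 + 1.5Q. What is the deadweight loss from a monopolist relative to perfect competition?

Competitive equilibrium sets price equal to marginal cost: 55 − 1.5Q = 46 + 1.5Q, so Q = 3 and P = 50.5.
The monopolist equates marginal revenue to marginal cost: 55 − 3Q = 46 + 1.5Q, so Q = 2. From demand, P = 52.
CS = ½·(55 − 50.5)·3 = 6.75; PS = (50.5·3 − 46·3 − ½·1.5·3²) = 6.75; TS = 13.5.
CS = ½·(55 − 52)·2 = 3; PS = (52·2 − 46·2 − ½·1.5·2²) = 9; TS = 12.
DWL = 13.5 − 12 = 1.5.

DWL = 1.5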